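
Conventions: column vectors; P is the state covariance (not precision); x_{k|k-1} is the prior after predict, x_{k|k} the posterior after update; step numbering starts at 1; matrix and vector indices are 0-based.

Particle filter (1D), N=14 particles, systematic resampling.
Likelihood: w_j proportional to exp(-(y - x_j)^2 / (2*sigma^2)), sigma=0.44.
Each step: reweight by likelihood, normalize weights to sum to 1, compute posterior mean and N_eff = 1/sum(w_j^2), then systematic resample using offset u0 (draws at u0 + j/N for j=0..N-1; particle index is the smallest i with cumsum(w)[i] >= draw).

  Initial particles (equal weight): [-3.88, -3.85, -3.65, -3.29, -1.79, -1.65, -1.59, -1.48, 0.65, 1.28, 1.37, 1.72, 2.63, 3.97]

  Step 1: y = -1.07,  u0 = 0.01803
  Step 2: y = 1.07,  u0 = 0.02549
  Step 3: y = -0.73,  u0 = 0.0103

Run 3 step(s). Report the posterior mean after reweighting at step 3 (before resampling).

post_mean = -1.4973

step 1: w=[0.0000, 0.0000, 0.0000, 0.0000, 0.1435, 0.2295, 0.2722, 0.3545, 0.0003, 0.0000, 0.0000, 0.0000, 0.0000, 0.0000]  mean=-1.5929  Neff=3.6623  idx=[4, 4, 5, 5, 5, 6, 6, 6, 6, 7, 7, 7, 7, 7]
step 2: w=[0.0021, 0.0021, 0.0159, 0.0159, 0.0159, 0.0365, 0.0365, 0.0365, 0.0365, 0.1604, 0.1604, 0.1604, 0.1604, 0.1604]  mean=-1.5055  Neff=7.4195  idx=[3, 6, 8, 9, 9, 10, 10, 11, 11, 11, 12, 12, 13, 13]
step 3: w=[0.0377, 0.0497, 0.0497, 0.0785, 0.0785, 0.0785, 0.0785, 0.0785, 0.0785, 0.0785, 0.0785, 0.0785, 0.0785, 0.0785]  mean=-1.4973  Neff=13.5029  idx=[0, 1, 3, 4, 5, 5, 6, 7, 8, 9, 10, 11, 12, 13]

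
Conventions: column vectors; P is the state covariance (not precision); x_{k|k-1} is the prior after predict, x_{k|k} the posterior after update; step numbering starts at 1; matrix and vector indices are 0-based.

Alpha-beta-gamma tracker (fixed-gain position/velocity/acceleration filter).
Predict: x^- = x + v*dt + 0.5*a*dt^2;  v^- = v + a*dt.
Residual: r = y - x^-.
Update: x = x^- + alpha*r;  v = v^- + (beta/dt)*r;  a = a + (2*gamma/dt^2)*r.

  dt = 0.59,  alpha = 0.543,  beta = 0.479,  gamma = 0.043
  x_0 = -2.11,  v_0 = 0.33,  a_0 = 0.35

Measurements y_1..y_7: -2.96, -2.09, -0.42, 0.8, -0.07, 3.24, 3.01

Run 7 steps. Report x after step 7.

x_post = 3.6394

step 1: x_pred=-1.8544  r=-1.1056  x^+=-2.4547  v^+=-0.3611  a^+=0.0769
step 2: x_pred=-2.6544  r=0.5644  x^+=-2.3479  v^+=0.1425  a^+=0.2163
step 3: x_pred=-2.2262  r=1.8062  x^+=-1.2455  v^+=1.7365  a^+=0.6625
step 4: x_pred=-0.1056  r=0.9056  x^+=0.3861  v^+=2.8626  a^+=0.8863
step 5: x_pred=2.2293  r=-2.2993  x^+=0.9808  v^+=1.5188  a^+=0.3182
step 6: x_pred=1.9323  r=1.3077  x^+=2.6424  v^+=2.7682  a^+=0.6413
step 7: x_pred=4.3872  r=-1.3772  x^+=3.6394  v^+=2.0285  a^+=0.3010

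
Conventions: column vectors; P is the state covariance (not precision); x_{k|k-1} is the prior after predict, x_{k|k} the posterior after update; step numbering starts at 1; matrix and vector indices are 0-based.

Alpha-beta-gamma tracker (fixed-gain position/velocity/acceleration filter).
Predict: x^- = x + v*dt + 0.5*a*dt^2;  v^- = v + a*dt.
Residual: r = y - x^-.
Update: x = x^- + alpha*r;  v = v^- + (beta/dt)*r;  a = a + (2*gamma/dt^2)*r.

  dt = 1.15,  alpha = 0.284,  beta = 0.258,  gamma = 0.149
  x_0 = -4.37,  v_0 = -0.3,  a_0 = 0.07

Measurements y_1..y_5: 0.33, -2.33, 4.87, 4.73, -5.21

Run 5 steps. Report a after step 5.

a_post = -3.2962

step 1: x_pred=-4.6687  r=4.9987  x^+=-3.2491  v^+=0.9020  a^+=1.1964
step 2: x_pred=-1.4207  r=-0.9093  x^+=-1.6790  v^+=2.0738  a^+=0.9915
step 3: x_pred=1.3615  r=3.5085  x^+=2.3579  v^+=4.0011  a^+=1.7821
step 4: x_pred=8.1376  r=-3.4076  x^+=7.1698  v^+=5.2860  a^+=1.0142
step 5: x_pred=13.9194  r=-19.1294  x^+=8.4866  v^+=2.1607  a^+=-3.2962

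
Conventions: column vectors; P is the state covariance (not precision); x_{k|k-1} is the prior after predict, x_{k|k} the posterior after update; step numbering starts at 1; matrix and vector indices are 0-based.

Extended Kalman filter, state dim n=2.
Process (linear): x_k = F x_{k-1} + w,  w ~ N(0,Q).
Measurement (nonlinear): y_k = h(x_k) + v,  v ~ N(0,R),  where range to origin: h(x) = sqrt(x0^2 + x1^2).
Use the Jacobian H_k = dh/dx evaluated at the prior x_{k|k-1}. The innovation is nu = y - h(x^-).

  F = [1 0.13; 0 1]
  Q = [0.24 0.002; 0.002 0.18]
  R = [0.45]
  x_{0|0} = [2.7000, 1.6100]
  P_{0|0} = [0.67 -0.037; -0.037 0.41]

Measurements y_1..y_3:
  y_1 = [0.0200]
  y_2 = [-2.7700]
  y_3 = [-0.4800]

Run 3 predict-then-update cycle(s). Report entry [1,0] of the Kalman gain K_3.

step 1: x^-=[2.9093, 1.6100]  P^-=[0.9073 0.0183; 0.0183 0.5900]  H_jac=[0.8750 0.4842]  S=[1.2984]  K=[0.6182; 0.2324]  nu=[-3.3051]  x^+=[0.8660, 0.8421]  P^+=[0.4110 -0.1682; -0.1682 0.5199]
step 2: x^-=[0.9755, 0.8421]  P^-=[0.6161 -0.0986; -0.0986 0.6999]  H_jac=[0.7570 0.6534]  S=[1.0043]  K=[0.4002; 0.3810]  nu=[-4.0587]  x^+=[-0.6488, -0.7045]  P^+=[0.4552 -0.2518; -0.2518 0.5541]
step 3: x^-=[-0.7404, -0.7045]  P^-=[0.6391 -0.1777; -0.1777 0.7341]  H_jac=[-0.7245 -0.6893]  S=[0.9567]  K=[-0.3559; -0.3943]  nu=[-1.5020]  x^+=[-0.2058, -0.1122]  P^+=[0.5180 -0.3120; -0.3120 0.5853]

K[1,0] = -0.3943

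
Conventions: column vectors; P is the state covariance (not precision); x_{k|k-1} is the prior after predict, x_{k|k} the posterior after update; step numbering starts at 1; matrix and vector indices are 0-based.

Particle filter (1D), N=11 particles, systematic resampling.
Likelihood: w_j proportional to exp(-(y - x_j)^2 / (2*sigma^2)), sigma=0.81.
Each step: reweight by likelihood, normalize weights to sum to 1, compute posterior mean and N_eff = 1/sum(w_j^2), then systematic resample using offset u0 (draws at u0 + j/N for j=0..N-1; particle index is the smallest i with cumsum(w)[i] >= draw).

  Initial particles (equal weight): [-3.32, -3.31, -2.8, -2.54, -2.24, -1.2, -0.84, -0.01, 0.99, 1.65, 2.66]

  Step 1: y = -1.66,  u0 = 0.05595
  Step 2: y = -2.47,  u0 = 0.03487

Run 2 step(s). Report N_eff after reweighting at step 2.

N_eff = 7.8300

step 1: w=[0.0347, 0.0356, 0.1053, 0.1571, 0.2193, 0.2412, 0.1698, 0.0356, 0.0013, 0.0001, 0.0000]  mean=-1.8491  Neff=5.7268  idx=[1, 2, 3, 3, 4, 4, 5, 5, 5, 6, 7]
step 2: w=[0.0907, 0.1430, 0.1548, 0.1548, 0.1492, 0.1492, 0.0454, 0.0454, 0.0454, 0.0205, 0.0015]  mean=-2.3361  Neff=7.8300  idx=[0, 1, 1, 2, 3, 3, 4, 4, 5, 6, 8]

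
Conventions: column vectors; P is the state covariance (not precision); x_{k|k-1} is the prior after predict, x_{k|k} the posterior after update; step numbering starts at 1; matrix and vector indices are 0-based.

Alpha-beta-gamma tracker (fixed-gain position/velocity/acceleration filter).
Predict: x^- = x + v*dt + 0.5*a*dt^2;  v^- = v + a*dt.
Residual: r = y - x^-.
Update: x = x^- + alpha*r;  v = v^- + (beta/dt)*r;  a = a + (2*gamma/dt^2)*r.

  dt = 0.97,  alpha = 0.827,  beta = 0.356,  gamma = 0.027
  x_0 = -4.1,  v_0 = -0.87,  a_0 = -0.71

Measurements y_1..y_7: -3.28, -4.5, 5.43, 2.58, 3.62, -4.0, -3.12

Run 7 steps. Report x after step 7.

step 1: x_pred=-5.2779  r=1.9979  x^+=-3.6256  v^+=-0.8254  a^+=-0.5953
step 2: x_pred=-4.7064  r=0.2064  x^+=-4.5357  v^+=-1.3272  a^+=-0.5835
step 3: x_pred=-6.0976  r=11.5276  x^+=3.4357  v^+=2.3376  a^+=0.0781
step 4: x_pred=5.7399  r=-3.1599  x^+=3.1267  v^+=1.2536  a^+=-0.1033
step 5: x_pred=4.2941  r=-0.6741  x^+=3.7366  v^+=0.9061  a^+=-0.1419
step 6: x_pred=4.5487  r=-8.5487  x^+=-2.5211  v^+=-2.3691  a^+=-0.6326
step 7: x_pred=-5.1167  r=1.9967  x^+=-3.4654  v^+=-2.2499  a^+=-0.5180

x_post = -3.4654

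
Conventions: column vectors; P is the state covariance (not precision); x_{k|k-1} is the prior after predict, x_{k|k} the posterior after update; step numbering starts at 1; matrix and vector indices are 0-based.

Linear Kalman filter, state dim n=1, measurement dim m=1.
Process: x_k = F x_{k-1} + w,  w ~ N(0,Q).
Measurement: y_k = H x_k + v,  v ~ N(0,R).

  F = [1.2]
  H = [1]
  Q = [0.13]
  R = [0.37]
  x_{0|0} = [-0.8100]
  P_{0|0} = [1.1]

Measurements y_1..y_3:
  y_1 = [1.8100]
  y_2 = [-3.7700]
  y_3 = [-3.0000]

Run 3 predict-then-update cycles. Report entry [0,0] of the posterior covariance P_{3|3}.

P_post[0,0] = 0.2036

step 1: x^-=[-0.9720]  P^-=[1.7140]  S=[2.0840]  K=[0.8225]  nu=[2.7820]  x^+=[1.3161]  P^+=[0.3043]
step 2: x^-=[1.5793]  P^-=[0.5682]  S=[0.9382]  K=[0.6056]  nu=[-5.3493]  x^+=[-1.6604]  P^+=[0.2241]
step 3: x^-=[-1.9925]  P^-=[0.4527]  S=[0.8227]  K=[0.5503]  nu=[-1.0075]  x^+=[-2.5469]  P^+=[0.2036]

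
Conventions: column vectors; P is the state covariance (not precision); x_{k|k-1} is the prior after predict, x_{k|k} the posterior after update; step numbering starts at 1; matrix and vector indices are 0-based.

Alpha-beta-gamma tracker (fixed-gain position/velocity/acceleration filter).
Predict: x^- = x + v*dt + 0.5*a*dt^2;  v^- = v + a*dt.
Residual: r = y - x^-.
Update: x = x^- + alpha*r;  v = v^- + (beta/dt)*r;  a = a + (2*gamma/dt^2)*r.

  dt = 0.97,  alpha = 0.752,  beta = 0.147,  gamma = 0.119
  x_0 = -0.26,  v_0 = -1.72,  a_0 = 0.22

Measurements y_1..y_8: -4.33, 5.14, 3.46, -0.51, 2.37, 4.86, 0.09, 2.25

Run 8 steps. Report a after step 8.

step 1: x_pred=-1.8249  r=-2.5051  x^+=-3.7087  v^+=-1.8862  a^+=-0.4137
step 2: x_pred=-5.7330  r=10.8730  x^+=2.4435  v^+=-0.6397  a^+=2.3367
step 3: x_pred=2.9222  r=0.5378  x^+=3.3266  v^+=1.7083  a^+=2.4727
step 4: x_pred=6.1470  r=-6.6570  x^+=1.1409  v^+=3.0980  a^+=0.7888
step 5: x_pred=4.5171  r=-2.1471  x^+=2.9025  v^+=3.5377  a^+=0.2457
step 6: x_pred=6.4497  r=-1.5897  x^+=5.2542  v^+=3.5352  a^+=-0.1564
step 7: x_pred=8.6098  r=-8.5198  x^+=2.2029  v^+=2.0923  a^+=-2.3115
step 8: x_pred=3.1450  r=-0.8950  x^+=2.4720  v^+=-0.2855  a^+=-2.5379

a_post = -2.5379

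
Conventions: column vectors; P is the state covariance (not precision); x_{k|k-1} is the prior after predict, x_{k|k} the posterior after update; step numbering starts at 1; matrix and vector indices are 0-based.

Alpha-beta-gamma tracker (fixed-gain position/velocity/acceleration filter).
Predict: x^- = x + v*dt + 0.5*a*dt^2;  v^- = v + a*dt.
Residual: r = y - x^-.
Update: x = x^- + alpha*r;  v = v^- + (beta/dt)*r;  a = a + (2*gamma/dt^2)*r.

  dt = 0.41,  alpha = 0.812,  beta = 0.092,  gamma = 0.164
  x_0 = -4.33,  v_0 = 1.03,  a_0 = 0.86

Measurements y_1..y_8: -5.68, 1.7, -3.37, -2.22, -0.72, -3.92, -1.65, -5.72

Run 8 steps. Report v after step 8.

v_post = -7.2151

step 1: x_pred=-3.8354  r=-1.8446  x^+=-5.3332  v^+=0.9687  a^+=-2.7392
step 2: x_pred=-5.1663  r=6.8663  x^+=0.4091  v^+=1.3864  a^+=10.6584
step 3: x_pred=1.8734  r=-5.2434  x^+=-2.3842  v^+=4.5797  a^+=0.4274
step 4: x_pred=-0.4706  r=-1.7494  x^+=-1.8911  v^+=4.3625  a^+=-2.9860
step 5: x_pred=-0.3535  r=-0.3665  x^+=-0.6511  v^+=3.0560  a^+=-3.7011
step 6: x_pred=0.2908  r=-4.2108  x^+=-3.1284  v^+=0.5936  a^+=-11.9173
step 7: x_pred=-3.8866  r=2.2366  x^+=-2.0705  v^+=-3.7906  a^+=-7.5531
step 8: x_pred=-4.2595  r=-1.4605  x^+=-5.4454  v^+=-7.2151  a^+=-10.4030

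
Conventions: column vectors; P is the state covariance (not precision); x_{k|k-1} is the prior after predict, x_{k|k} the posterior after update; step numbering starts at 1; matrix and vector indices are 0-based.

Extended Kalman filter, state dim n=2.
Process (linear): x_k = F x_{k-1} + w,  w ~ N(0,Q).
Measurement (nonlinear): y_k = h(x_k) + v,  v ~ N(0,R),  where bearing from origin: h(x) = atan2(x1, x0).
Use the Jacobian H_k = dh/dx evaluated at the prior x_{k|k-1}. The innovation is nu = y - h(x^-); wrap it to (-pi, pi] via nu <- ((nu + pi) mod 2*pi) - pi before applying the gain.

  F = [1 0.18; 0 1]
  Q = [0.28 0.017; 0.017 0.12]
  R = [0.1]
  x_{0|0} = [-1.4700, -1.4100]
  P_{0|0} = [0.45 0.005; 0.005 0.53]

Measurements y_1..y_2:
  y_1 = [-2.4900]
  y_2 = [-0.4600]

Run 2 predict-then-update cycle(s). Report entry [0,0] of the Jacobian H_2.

step 1: x^-=[-1.7238, -1.4100]  P^-=[0.7490 0.1174; 0.1174 0.6500]  H_jac=[0.2843 -0.3476]  S=[0.2159]  K=[0.7974; -0.8920]  nu=[-0.0340]  x^+=[-1.7509, -1.3797]  P^+=[0.6117 0.2709; 0.2709 0.4783]
step 2: x^-=[-1.9993, -1.3797]  P^-=[1.0047 0.3740; 0.3740 0.5983]  H_jac=[0.2338 -0.3388]  S=[0.1644]  K=[0.6584; -0.7012]  nu=[2.0775]  x^+=[-0.6315, -2.8365]  P^+=[0.9335 0.4499; 0.4499 0.5174]

H_jac[0,0] = 0.2338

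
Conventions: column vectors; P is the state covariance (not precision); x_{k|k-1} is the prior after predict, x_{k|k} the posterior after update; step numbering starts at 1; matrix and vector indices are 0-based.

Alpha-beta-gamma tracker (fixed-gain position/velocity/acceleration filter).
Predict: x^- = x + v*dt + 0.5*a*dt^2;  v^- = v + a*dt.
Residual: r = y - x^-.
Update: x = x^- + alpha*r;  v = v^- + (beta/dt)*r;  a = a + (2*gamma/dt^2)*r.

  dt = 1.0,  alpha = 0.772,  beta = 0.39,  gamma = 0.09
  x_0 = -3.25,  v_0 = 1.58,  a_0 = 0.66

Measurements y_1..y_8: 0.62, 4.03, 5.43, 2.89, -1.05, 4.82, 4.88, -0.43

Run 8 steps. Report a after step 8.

step 1: x_pred=-1.3400  r=1.9600  x^+=0.1731  v^+=3.0044  a^+=1.0128
step 2: x_pred=3.6839  r=0.3461  x^+=3.9511  v^+=4.1522  a^+=1.0751
step 3: x_pred=8.6408  r=-3.2108  x^+=6.1621  v^+=3.9750  a^+=0.4971
step 4: x_pred=10.3857  r=-7.4957  x^+=4.5990  v^+=1.5489  a^+=-0.8521
step 5: x_pred=5.7219  r=-6.7719  x^+=0.4940  v^+=-1.9442  a^+=-2.0710
step 6: x_pred=-2.4857  r=7.3057  x^+=3.1543  v^+=-1.1660  a^+=-0.7560
step 7: x_pred=1.6103  r=3.2697  x^+=4.1345  v^+=-0.6468  a^+=-0.1674
step 8: x_pred=3.4040  r=-3.8340  x^+=0.4442  v^+=-2.3095  a^+=-0.8576

a_post = -0.8576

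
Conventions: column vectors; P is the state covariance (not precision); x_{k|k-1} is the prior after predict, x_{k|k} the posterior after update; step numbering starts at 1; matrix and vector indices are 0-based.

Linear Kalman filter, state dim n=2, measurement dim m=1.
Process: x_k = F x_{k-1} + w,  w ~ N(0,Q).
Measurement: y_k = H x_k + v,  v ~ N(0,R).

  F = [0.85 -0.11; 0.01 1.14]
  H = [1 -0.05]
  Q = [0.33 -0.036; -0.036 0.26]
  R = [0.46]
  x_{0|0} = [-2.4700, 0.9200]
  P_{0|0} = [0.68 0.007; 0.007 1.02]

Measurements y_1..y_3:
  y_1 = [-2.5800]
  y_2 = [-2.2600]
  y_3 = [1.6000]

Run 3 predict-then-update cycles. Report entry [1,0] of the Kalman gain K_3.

K[1,0] = -0.4767

step 1: x^-=[-2.2007, 1.0241]  P^-=[0.8323 -0.1514; -0.1514 1.5858]  S=[1.3114]  K=[0.6404; -0.1759]  nu=[-0.3281]  x^+=[-2.4108, 1.0818]  P^+=[0.2944 -0.0036; -0.0036 1.5453]
step 2: x^-=[-2.1682, 1.2091]  P^-=[0.5621 -0.2308; -0.2308 2.2682]  S=[1.0508]  K=[0.5459; -0.3275]  nu=[-0.0313]  x^+=[-2.1853, 1.2194]  P^+=[0.2490 -0.0429; -0.0429 2.1554]
step 3: x^-=[-1.9916, 1.3683]  P^-=[0.5440 -0.3457; -0.3457 3.0602]  S=[1.0462]  K=[0.5365; -0.4767]  nu=[3.6601]  x^+=[-0.0281, -0.3764]  P^+=[0.2429 -0.0782; -0.0782 2.8225]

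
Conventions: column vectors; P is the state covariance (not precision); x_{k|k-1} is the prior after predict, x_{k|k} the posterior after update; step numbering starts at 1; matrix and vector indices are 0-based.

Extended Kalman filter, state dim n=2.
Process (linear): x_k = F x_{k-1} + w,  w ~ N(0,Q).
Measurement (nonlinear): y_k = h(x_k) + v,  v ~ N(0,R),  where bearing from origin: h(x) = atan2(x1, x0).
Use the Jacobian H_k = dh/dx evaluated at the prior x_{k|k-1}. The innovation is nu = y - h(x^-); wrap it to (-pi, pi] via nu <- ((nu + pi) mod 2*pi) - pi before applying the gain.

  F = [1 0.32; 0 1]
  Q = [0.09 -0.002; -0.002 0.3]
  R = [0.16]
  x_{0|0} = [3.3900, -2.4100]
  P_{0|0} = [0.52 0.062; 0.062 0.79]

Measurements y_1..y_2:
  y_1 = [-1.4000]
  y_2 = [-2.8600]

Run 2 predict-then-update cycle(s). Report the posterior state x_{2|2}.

x_post = [-0.5635, -4.4278]

step 1: x^-=[2.6188, -2.4100]  P^-=[0.7306 0.3128; 0.3128 1.0900]  H_jac=[0.1903 0.2068]  S=[0.2577]  K=[0.7905; 1.1057]  nu=[-0.6561]  x^+=[2.1001, -3.1354]  P^+=[0.5696 0.0876; 0.0876 0.7750]
step 2: x^-=[1.0968, -3.1354]  P^-=[0.7950 0.3336; 0.3336 1.0750]  H_jac=[0.2842 0.0994]  S=[0.2537]  K=[1.0213; 0.7950]  nu=[-1.6257]  x^+=[-0.5635, -4.4278]  P^+=[0.5304 0.1276; 0.1276 0.9147]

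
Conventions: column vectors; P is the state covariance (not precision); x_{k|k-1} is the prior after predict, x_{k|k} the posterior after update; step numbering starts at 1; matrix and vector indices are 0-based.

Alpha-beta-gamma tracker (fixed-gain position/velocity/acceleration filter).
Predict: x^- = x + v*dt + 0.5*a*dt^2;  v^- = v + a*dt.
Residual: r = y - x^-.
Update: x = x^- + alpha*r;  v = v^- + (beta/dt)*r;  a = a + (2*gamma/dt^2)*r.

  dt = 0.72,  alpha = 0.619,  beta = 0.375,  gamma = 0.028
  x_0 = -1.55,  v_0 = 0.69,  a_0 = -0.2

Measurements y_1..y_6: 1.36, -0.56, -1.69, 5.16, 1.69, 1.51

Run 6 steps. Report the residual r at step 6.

resid = -2.0216

step 1: x_pred=-1.1050  r=2.4650  x^+=0.4208  v^+=1.8299  a^+=0.0663
step 2: x_pred=1.7555  r=-2.3155  x^+=0.3222  v^+=0.6716  a^+=-0.1838
step 3: x_pred=0.7581  r=-2.4481  x^+=-0.7573  v^+=-0.7358  a^+=-0.4483
step 4: x_pred=-1.4033  r=6.5633  x^+=2.6594  v^+=2.3598  a^+=0.2607
step 5: x_pred=4.4260  r=-2.7360  x^+=2.7324  v^+=1.1225  a^+=-0.0349
step 6: x_pred=3.5316  r=-2.0216  x^+=2.2802  v^+=0.0445  a^+=-0.2532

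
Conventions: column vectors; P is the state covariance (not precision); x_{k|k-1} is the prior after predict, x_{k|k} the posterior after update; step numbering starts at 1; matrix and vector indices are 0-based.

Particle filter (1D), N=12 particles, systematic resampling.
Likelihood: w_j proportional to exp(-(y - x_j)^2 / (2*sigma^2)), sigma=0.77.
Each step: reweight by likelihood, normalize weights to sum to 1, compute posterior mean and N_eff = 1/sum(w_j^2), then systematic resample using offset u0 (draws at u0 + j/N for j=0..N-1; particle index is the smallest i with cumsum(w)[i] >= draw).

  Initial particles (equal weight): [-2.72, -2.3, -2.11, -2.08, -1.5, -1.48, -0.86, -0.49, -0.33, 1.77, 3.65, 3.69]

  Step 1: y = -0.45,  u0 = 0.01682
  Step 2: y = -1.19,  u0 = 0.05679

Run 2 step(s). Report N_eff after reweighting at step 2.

N_eff = 11.1761

step 1: w=[0.0033, 0.0141, 0.0248, 0.0270, 0.1000, 0.1036, 0.2199, 0.2530, 0.2503, 0.0040, 0.0000, 0.0000]  mean=-0.8418  Neff=5.0672  idx=[1, 4, 5, 5, 6, 6, 7, 7, 7, 8, 8, 8]
step 2: w=[0.0414, 0.1078, 0.1089, 0.1089, 0.1066, 0.1066, 0.0773, 0.0773, 0.0773, 0.0626, 0.0626, 0.0626]  mean=-0.9381  Neff=11.1761  idx=[1, 1, 2, 3, 4, 4, 5, 6, 7, 8, 10, 11]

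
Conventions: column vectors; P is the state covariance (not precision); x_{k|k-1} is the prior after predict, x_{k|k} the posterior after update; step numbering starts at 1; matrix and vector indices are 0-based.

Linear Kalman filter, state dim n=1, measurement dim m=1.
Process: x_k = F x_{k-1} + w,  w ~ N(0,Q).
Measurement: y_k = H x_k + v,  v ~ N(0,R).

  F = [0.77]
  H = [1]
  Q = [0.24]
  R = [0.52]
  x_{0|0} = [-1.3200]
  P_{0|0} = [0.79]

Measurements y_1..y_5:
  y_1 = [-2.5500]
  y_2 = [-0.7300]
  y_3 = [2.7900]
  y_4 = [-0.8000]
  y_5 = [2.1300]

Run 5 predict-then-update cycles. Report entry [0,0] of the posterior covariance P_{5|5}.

P_post[0,0] = 0.2155

step 1: x^-=[-1.0164]  P^-=[0.7084]  S=[1.2284]  K=[0.5767]  nu=[-1.5336]  x^+=[-1.9008]  P^+=[0.2999]
step 2: x^-=[-1.4636]  P^-=[0.4178]  S=[0.9378]  K=[0.4455]  nu=[0.7336]  x^+=[-1.1368]  P^+=[0.2317]
step 3: x^-=[-0.8753]  P^-=[0.3774]  S=[0.8974]  K=[0.4205]  nu=[3.6653]  x^+=[0.6660]  P^+=[0.2187]
step 4: x^-=[0.5128]  P^-=[0.3696]  S=[0.8896]  K=[0.4155]  nu=[-1.3128]  x^+=[-0.0327]  P^+=[0.2161]
step 5: x^-=[-0.0251]  P^-=[0.3681]  S=[0.8881]  K=[0.4145]  nu=[2.1551]  x^+=[0.8681]  P^+=[0.2155]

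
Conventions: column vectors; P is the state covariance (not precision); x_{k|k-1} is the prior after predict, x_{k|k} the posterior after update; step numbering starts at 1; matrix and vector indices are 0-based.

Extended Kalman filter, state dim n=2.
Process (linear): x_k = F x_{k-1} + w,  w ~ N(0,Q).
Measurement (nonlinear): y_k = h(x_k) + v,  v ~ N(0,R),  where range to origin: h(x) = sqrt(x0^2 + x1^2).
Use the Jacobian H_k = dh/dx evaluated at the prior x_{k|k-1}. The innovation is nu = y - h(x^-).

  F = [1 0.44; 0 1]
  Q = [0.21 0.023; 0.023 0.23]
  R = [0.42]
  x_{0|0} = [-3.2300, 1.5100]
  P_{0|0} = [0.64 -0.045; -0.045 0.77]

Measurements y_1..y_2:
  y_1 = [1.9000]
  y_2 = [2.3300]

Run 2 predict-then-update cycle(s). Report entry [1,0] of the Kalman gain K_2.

K[1,0] = 0.1996

step 1: x^-=[-2.5656, 1.5100]  P^-=[0.9595 0.3168; 0.3168 1.0000]  H_jac=[-0.8618 0.5072]  S=[1.1129]  K=[-0.5986; 0.2104]  nu=[-1.0770]  x^+=[-1.9209, 1.2834]  P^+=[0.5607 0.4570; 0.4570 0.9507]
step 2: x^-=[-1.3562, 1.2834]  P^-=[1.3569 0.8983; 0.8983 1.1807]  H_jac=[-0.7264 0.6873]  S=[0.7967]  K=[-0.4621; 0.1996]  nu=[0.4628]  x^+=[-1.5701, 1.3757]  P^+=[1.1868 0.9718; 0.9718 1.1490]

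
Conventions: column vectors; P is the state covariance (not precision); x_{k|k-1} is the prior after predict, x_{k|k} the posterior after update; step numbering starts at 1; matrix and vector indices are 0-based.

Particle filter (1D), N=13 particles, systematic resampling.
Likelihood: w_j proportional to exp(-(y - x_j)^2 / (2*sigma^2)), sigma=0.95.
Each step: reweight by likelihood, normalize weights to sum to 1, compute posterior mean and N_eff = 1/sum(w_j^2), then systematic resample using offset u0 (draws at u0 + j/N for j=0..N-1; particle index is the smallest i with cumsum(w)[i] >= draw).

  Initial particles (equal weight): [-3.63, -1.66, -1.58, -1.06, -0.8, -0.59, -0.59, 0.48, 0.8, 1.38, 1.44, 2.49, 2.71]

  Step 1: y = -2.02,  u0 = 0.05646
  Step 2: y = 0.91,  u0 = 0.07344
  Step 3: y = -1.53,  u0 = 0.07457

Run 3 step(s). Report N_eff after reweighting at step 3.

N_eff = 12.5681

step 1: w=[0.0627, 0.2452, 0.2366, 0.1581, 0.1155, 0.0848, 0.0848, 0.0083, 0.0032, 0.0004, 0.0003, 0.0000, 0.0000]  mean=-1.3608  Neff=5.7857  idx=[0, 1, 1, 1, 2, 2, 2, 3, 3, 4, 5, 5, 6]
step 2: w=[0.0000, 0.0176, 0.0176, 0.0176, 0.0220, 0.0220, 0.0220, 0.0794, 0.0794, 0.1349, 0.1959, 0.1959, 0.1959]  mean=-0.8145  Neff=6.7413  idx=[4, 7, 8, 9, 9, 10, 10, 11, 11, 11, 12, 12, 12]
step 3: w=[0.1090, 0.0966, 0.0966, 0.0813, 0.0813, 0.0669, 0.0669, 0.0669, 0.0669, 0.0669, 0.0669, 0.0669, 0.0669]  mean=-0.8229  Neff=12.5681  idx=[0, 1, 2, 3, 3, 4, 6, 7, 8, 9, 10, 11, 12]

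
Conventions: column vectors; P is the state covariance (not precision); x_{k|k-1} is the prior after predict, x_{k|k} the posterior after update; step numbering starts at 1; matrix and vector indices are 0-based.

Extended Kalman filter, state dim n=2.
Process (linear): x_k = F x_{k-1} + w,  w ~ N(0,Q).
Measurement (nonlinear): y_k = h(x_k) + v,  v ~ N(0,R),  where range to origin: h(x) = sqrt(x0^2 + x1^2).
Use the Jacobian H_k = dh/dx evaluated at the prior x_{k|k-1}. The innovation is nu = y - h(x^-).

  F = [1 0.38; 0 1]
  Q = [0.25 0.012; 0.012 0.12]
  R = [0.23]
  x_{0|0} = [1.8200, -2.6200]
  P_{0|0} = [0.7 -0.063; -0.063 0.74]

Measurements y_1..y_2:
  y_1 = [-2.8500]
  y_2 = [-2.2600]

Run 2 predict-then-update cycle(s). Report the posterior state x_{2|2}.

step 1: x^-=[0.8244, -2.6200]  P^-=[1.0090 0.2302; 0.2302 0.8600]  H_jac=[0.3001 -0.9539]  S=[0.9716]  K=[0.0857; -0.7732]  nu=[-5.5966]  x^+=[0.3448, 1.7074]  P^+=[1.0018 0.2946; 0.2946 0.2791]
step 2: x^-=[0.9936, 1.7074]  P^-=[1.5160 0.4126; 0.4126 0.3991]  H_jac=[0.5030 0.8643]  S=[1.2705]  K=[0.8809; 0.4349]  nu=[-4.2355]  x^+=[-2.7375, -0.1346]  P^+=[0.5301 -0.0741; -0.0741 0.1588]

x_post = [-2.7375, -0.1346]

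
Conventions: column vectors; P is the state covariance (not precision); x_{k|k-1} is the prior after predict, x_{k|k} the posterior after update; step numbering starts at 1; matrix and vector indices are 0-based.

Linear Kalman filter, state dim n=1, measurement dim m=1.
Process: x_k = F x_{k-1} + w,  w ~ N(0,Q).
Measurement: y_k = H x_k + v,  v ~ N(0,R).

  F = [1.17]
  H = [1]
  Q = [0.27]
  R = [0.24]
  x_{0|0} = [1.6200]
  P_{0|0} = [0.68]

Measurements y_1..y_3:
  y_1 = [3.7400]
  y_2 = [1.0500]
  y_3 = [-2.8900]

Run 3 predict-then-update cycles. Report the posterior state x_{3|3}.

x_post = [-1.2049]

step 1: x^-=[1.8954]  P^-=[1.2009]  S=[1.4409]  K=[0.8334]  nu=[1.8446]  x^+=[3.4327]  P^+=[0.2000]
step 2: x^-=[4.0163]  P^-=[0.5438]  S=[0.7838]  K=[0.6938]  nu=[-2.9663]  x^+=[1.9583]  P^+=[0.1665]
step 3: x^-=[2.2912]  P^-=[0.4979]  S=[0.7379]  K=[0.6748]  nu=[-5.1812]  x^+=[-1.2049]  P^+=[0.1619]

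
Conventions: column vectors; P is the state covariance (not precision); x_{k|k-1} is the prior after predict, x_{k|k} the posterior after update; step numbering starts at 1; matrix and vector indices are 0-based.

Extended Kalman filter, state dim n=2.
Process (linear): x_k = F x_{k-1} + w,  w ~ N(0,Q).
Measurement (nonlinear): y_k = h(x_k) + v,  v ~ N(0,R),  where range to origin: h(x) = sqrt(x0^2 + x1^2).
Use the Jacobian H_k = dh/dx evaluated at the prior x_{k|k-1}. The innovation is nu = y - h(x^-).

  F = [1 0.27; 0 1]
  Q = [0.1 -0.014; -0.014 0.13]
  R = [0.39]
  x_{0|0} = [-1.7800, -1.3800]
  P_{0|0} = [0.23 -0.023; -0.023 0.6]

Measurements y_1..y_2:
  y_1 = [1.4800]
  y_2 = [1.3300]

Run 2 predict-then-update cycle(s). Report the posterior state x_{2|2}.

step 1: x^-=[-2.1526, -1.3800]  P^-=[0.3613 0.1250; 0.1250 0.7300]  H_jac=[-0.8419 -0.5397]  S=[0.9723]  K=[-0.3822; -0.5134]  nu=[-1.0770]  x^+=[-1.7409, -0.8270]  P^+=[0.2193 -0.0658; -0.0658 0.4737]
step 2: x^-=[-1.9643, -0.8270]  P^-=[0.3183 0.0481; 0.0481 0.6037]  H_jac=[-0.9216 -0.3881]  S=[0.7856]  K=[-0.3971; -0.3546]  nu=[-0.8013]  x^+=[-1.6461, -0.5429]  P^+=[0.1944 -0.0625; -0.0625 0.5049]

x_post = [-1.6461, -0.5429]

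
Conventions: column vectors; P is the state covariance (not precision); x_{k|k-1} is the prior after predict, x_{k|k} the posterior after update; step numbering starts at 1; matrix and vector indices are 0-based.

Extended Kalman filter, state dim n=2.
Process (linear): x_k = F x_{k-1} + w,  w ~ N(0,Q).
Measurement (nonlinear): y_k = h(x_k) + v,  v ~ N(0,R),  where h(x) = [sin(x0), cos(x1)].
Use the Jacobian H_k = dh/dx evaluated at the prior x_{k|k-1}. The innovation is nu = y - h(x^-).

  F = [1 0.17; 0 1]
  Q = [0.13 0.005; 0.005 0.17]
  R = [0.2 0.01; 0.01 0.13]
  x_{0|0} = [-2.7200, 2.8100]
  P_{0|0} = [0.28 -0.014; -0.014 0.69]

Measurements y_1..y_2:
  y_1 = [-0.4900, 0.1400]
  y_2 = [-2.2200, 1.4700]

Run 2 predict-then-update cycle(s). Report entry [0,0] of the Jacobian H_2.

H_jac[0,0] = -0.6445

step 1: x^-=[-2.2423, 2.8100]  P^-=[0.4252 0.1083; 0.1083 0.8600]  H_jac=[-0.6222 0.0000; 0.0000 -0.3255]  S=[0.3646 0.0319; 0.0319 0.2211]  K=[-0.7207 -0.0553; -0.0749 -1.2552]  nu=[0.2929, 1.0855]  x^+=[-2.5135, 1.4255]  P^+=[0.2326 0.0442; 0.0442 0.5035]
step 2: x^-=[-2.2711, 1.4255]  P^-=[0.3922 0.1348; 0.1348 0.6735]  H_jac=[-0.6445 0.0000; 0.0000 -0.9895]  S=[0.3629 0.0960; 0.0960 0.7894]  K=[-0.6734 -0.0871; -0.0167 -0.8422]  nu=[-1.4554, 1.3252]  x^+=[-1.4065, 0.3337]  P^+=[0.2103 0.0183; 0.0183 0.1108]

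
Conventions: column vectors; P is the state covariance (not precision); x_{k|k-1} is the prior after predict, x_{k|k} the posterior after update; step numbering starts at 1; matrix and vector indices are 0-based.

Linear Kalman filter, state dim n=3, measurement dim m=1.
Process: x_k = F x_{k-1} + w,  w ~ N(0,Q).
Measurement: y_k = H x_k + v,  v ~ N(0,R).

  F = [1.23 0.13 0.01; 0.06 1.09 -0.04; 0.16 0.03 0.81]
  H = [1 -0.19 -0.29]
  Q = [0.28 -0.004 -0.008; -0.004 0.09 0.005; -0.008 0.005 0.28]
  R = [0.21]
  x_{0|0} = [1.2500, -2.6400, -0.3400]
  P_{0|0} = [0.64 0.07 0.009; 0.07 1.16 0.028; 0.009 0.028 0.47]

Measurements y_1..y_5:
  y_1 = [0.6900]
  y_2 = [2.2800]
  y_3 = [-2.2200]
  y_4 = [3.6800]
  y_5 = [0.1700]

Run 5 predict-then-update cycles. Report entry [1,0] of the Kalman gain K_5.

K[1,0] = 0.6391

step 1: x^-=[1.1909, -2.7890, -0.1546]  P^-=[1.2906 0.3015 0.1423; 0.3015 1.4779 0.0712; 0.1423 0.0712 0.6102]  S=[1.4160]  K=[0.8418; 0.0000; -0.0341]  nu=[-1.0756]  x^+=[0.2854, -2.7890, -0.1180]  P^+=[0.2871 0.3015 0.1829; 0.3015 1.4779 0.0713; 0.1829 0.0713 0.6085]
step 2: x^-=[-0.0127, -3.0182, -0.1336]  P^-=[0.8405 0.6244 0.2666; 0.6244 1.8803 0.1600; 0.2666 0.1600 0.7417]  S=[0.8065]  K=[0.7992; 0.2737; 0.0262]  nu=[1.6805]  x^+=[1.3304, -2.5582, -0.0896]  P^+=[0.3254 0.4480 0.2497; 0.4480 1.8198 0.1543; 0.2497 0.1543 0.7411]
step 3: x^-=[1.3029, -2.7050, 0.0635]  P^-=[0.9529 0.8704 0.3605; 0.8704 2.2985 0.2691; 0.3605 0.2691 0.8527]  S=[0.8074]  K=[0.8459; 0.4406; 0.0769]  nu=[-4.0184]  x^+=[-2.0963, -4.4753, -0.2453]  P^+=[0.3752 0.5696 0.3080; 0.5696 2.1417 0.2418; 0.3080 0.2418 0.8480]
step 4: x^-=[-3.1627, -4.9941, -0.6684]  P^-=[1.0742 1.0813 0.4468; 1.0813 2.6893 0.3777; 0.4468 0.3777 0.9449]  S=[0.8324]  K=[0.8881; 0.5536; 0.1213]  nu=[5.7000]  x^+=[1.8994, -1.8385, 0.0233]  P^+=[0.4177 0.6721 0.3571; 0.6721 2.4341 0.3218; 0.3571 0.3218 0.9327]
step 5: x^-=[2.0975, -1.8909, 0.2676]  P^-=[1.1778 1.2621 0.5204; 1.2621 3.0431 0.4756; 0.5204 0.4756 1.0195]  S=[0.8544]  K=[0.9212; 0.6391; 0.1573]  nu=[-2.2091]  x^+=[0.0623, -3.3027, -0.0798]  P^+=[0.4527 0.7591 0.3966; 0.7591 2.6942 0.3897; 0.3966 0.3897 0.9983]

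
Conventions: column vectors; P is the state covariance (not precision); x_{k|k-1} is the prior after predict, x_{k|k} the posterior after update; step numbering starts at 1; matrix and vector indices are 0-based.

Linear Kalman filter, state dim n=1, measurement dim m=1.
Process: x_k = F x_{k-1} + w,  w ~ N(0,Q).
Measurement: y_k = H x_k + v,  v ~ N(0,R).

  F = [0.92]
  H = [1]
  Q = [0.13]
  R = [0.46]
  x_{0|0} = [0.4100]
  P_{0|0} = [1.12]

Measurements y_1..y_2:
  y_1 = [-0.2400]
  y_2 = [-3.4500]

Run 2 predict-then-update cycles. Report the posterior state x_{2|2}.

x_post = [-1.6380]

step 1: x^-=[0.3772]  P^-=[1.0780]  S=[1.5380]  K=[0.7009]  nu=[-0.6172]  x^+=[-0.0554]  P^+=[0.3224]
step 2: x^-=[-0.0510]  P^-=[0.4029]  S=[0.8629]  K=[0.4669]  nu=[-3.3990]  x^+=[-1.6380]  P^+=[0.2148]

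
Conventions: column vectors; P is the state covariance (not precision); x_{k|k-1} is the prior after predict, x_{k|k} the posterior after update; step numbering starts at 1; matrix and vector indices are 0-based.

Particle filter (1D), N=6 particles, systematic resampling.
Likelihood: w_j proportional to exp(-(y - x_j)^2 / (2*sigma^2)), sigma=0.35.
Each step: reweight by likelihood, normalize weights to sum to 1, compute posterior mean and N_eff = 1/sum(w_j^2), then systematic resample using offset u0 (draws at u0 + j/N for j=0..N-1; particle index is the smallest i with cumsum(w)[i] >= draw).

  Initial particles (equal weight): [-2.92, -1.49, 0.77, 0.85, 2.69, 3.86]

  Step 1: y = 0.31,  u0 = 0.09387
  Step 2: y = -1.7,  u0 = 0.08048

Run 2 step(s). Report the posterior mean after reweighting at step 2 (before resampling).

step 1: w=[0.0000, 0.0000, 0.5809, 0.4191, 0.0000, 0.0000]  mean=0.8035  Neff=1.9490  idx=[2, 2, 2, 3, 3, 3]
step 2: w=[0.2791, 0.2791, 0.2791, 0.0542, 0.0542, 0.0542]  mean=0.7830  Neff=4.1225  idx=[0, 0, 1, 2, 2, 4]

post_mean = 0.7830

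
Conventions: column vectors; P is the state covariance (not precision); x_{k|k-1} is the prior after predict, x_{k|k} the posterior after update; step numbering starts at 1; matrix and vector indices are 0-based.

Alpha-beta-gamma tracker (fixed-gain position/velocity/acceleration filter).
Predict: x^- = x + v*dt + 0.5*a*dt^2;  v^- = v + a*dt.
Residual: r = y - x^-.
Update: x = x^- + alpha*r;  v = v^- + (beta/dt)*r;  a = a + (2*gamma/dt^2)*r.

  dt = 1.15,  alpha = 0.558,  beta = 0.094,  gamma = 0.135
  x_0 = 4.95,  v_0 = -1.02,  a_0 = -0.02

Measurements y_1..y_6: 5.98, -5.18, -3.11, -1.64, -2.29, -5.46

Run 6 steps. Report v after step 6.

v_post = -2.2775

step 1: x_pred=3.7638  r=2.2162  x^+=5.0004  v^+=-0.8618  a^+=0.4325
step 2: x_pred=4.2953  r=-9.4753  x^+=-0.9919  v^+=-1.1390  a^+=-1.5020
step 3: x_pred=-3.2950  r=0.1850  x^+=-3.1918  v^+=-2.8512  a^+=-1.4642
step 4: x_pred=-7.4389  r=5.7989  x^+=-4.2031  v^+=-4.0611  a^+=-0.2803
step 5: x_pred=-9.0587  r=6.7687  x^+=-5.2818  v^+=-3.8302  a^+=1.1015
step 6: x_pred=-8.9581  r=3.4981  x^+=-7.0062  v^+=-2.2775  a^+=1.8157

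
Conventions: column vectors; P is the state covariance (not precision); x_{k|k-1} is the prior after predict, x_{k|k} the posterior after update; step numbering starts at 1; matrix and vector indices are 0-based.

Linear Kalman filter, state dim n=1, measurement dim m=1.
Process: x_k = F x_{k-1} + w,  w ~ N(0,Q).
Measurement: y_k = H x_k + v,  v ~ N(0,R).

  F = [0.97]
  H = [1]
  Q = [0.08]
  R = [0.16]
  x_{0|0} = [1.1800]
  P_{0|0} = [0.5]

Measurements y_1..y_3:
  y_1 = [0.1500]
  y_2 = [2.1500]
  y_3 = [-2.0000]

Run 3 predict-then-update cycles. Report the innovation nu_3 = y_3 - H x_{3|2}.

step 1: x^-=[1.1446]  P^-=[0.5504]  S=[0.7105]  K=[0.7748]  nu=[-0.9946]  x^+=[0.3740]  P^+=[0.1240]
step 2: x^-=[0.3628]  P^-=[0.1966]  S=[0.3566]  K=[0.5514]  nu=[1.7872]  x^+=[1.3482]  P^+=[0.0882]
step 3: x^-=[1.3077]  P^-=[0.1630]  S=[0.3230]  K=[0.5047]  nu=[-3.3077]  x^+=[-0.3615]  P^+=[0.0807]

innov = [-3.3077]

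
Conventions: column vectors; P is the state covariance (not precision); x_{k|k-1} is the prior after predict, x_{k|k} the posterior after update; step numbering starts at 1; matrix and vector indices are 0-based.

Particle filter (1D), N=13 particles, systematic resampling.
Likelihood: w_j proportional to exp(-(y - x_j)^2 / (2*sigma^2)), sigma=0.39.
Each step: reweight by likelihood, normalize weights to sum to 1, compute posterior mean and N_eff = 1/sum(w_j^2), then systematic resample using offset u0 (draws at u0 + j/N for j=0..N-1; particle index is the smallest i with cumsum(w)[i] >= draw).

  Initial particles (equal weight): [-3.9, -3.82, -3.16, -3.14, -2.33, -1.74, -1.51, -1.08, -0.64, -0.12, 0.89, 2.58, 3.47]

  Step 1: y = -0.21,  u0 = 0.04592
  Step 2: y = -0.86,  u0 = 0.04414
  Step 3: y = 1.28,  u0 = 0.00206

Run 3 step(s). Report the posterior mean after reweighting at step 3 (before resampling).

step 1: w=[0.0000, 0.0000, 0.0000, 0.0000, 0.0000, 0.0003, 0.0024, 0.0511, 0.3352, 0.5994, 0.0115, 0.0000, 0.0000]  mean=-0.3355  Neff=2.1076  idx=[7, 8, 8, 8, 8, 9, 9, 9, 9, 9, 9, 9, 9]
step 2: w=[0.1527, 0.1527, 0.1527, 0.1527, 0.1527, 0.0296, 0.0296, 0.0296, 0.0296, 0.0296, 0.0296, 0.0296, 0.0296]  mean=-0.5841  Neff=8.0948  idx=[0, 0, 1, 1, 2, 2, 3, 3, 4, 4, 6, 9, 11]
step 3: w=[0.0000, 0.0000, 0.0011, 0.0011, 0.0011, 0.0011, 0.0011, 0.0011, 0.0011, 0.0011, 0.3303, 0.3303, 0.3303]  mean=-0.1247  Neff=3.0551  idx=[3, 10, 10, 10, 10, 11, 11, 11, 11, 12, 12, 12, 12]

post_mean = -0.1247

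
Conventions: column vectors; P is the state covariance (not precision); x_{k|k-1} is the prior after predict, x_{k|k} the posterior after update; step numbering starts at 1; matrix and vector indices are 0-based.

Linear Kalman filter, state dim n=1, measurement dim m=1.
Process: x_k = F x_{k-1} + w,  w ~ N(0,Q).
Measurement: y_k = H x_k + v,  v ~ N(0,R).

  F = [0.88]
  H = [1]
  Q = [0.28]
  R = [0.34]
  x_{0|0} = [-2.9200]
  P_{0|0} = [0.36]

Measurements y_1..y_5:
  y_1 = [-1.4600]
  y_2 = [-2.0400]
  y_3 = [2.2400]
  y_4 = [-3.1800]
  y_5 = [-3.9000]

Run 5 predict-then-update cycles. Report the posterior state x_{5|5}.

x_post = [-2.7818]

step 1: x^-=[-2.5696]  P^-=[0.5588]  S=[0.8988]  K=[0.6217]  nu=[1.1096]  x^+=[-1.8797]  P^+=[0.2114]
step 2: x^-=[-1.6542]  P^-=[0.4437]  S=[0.7837]  K=[0.5662]  nu=[-0.3858]  x^+=[-1.8726]  P^+=[0.1925]
step 3: x^-=[-1.6479]  P^-=[0.4291]  S=[0.7691]  K=[0.5579]  nu=[3.8879]  x^+=[0.5212]  P^+=[0.1897]
step 4: x^-=[0.4586]  P^-=[0.4269]  S=[0.7669]  K=[0.5567]  nu=[-3.6386]  x^+=[-1.5668]  P^+=[0.1893]
step 5: x^-=[-1.3788]  P^-=[0.4266]  S=[0.7666]  K=[0.5565]  nu=[-2.5212]  x^+=[-2.7818]  P^+=[0.1892]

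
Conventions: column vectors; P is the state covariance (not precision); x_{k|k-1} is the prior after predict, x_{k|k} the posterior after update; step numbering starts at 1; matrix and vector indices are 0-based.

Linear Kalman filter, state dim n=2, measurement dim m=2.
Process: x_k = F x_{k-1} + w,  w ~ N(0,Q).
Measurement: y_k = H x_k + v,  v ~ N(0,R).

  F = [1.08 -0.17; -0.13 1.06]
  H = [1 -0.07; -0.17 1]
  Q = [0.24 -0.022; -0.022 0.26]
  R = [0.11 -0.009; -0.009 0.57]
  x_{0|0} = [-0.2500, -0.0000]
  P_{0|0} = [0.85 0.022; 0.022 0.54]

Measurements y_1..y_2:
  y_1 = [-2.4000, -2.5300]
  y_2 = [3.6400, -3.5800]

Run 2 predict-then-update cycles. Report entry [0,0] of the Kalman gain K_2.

K[0,0] = 0.7586

step 1: x^-=[-0.2700, 0.0325]  P^-=[1.2390 -0.2130; -0.2130 0.8750]  S=[1.3831 -0.4964; -0.4964 1.5533]  K=[0.9135 0.0192; 0.0139 0.5911]  nu=[-2.1277, -2.6084]  x^+=[-2.2638, -1.5388]  P^+=[0.1017 0.0200; 0.0200 0.3402]
step 2: x^-=[-2.1832, -1.3369]  P^-=[0.3611 -0.0742; -0.0742 0.6385]  S=[0.4846 -0.1902; -0.1902 1.2441]  K=[0.7586 0.0070; -0.0426 0.5168]  nu=[5.7297, -2.6143]  x^+=[2.1450, -2.9318]  P^+=[0.0842 0.0115; 0.0115 0.2969]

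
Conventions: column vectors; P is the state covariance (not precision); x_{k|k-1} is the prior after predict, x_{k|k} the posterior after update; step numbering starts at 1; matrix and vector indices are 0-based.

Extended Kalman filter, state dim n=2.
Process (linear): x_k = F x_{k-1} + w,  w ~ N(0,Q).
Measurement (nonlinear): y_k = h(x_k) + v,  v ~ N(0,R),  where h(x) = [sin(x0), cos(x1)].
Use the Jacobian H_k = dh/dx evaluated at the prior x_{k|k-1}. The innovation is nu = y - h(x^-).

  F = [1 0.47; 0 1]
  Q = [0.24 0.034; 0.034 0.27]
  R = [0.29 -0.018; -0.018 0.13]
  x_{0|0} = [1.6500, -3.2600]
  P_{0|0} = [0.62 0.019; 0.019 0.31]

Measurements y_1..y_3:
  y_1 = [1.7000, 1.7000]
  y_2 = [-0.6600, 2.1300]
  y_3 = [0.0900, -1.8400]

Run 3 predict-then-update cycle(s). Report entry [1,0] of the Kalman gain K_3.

step 1: x^-=[0.1178, -3.2600]  P^-=[0.9463 0.1987; 0.1987 0.5800]  H_jac=[0.9931 0.0000; 0.0000 -0.1181]  S=[1.2233 -0.0413; -0.0413 0.1381]  K=[0.7703 0.0605; 0.1460 -0.4525]  nu=[1.5825, 2.6930]  x^+=[1.4996, -4.2474]  P^+=[0.2238 0.0508; 0.0508 0.5202]
step 2: x^-=[-0.4967, -4.2474]  P^-=[0.6266 0.3293; 0.3293 0.7902]  H_jac=[0.8792 0.0000; 0.0000 -0.8938]  S=[0.7743 -0.2768; -0.2768 0.7613]  K=[0.6588 -0.1471; 0.0486 -0.9101]  nu=[-0.1835, 2.5784]  x^+=[-0.9969, -6.6028]  P^+=[0.2203 0.0347; 0.0347 0.1333]
step 3: x^-=[-4.1003, -6.6028]  P^-=[0.5224 0.1313; 0.1313 0.4033]  H_jac=[-0.5746 0.0000; 0.0000 0.3142]  S=[0.4625 -0.0417; -0.0417 0.1698]  K=[-0.6413 0.0855; -0.0980 0.7222]  nu=[-0.7284, -2.7893]  x^+=[-3.8716, -8.5460]  P^+=[0.3263 0.0721; 0.0721 0.3044]

K[1,0] = -0.0980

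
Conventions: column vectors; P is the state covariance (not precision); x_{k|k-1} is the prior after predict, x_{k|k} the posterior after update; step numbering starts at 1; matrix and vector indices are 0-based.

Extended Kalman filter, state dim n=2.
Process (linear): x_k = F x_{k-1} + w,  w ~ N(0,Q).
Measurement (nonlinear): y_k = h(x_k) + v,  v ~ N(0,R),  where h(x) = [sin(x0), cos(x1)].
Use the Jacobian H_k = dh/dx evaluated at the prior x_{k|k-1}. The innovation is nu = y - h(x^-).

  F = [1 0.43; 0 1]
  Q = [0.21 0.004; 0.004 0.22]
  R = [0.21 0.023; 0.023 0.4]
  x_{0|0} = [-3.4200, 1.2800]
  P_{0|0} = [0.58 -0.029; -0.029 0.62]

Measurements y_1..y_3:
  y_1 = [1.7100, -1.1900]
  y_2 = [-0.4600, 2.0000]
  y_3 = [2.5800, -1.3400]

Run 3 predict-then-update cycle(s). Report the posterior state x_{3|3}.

step 1: x^-=[-2.8696, 1.2800]  P^-=[0.8797 0.2416; 0.2416 0.8400]  H_jac=[-0.9632 0.0000; 0.0000 -0.9580]  S=[1.0262 0.2459; 0.2459 1.1709]  K=[-0.8196 -0.0255; -0.0654 -0.6735]  nu=[1.9787, -1.4767]  x^+=[-4.4536, 2.1453]  P^+=[0.1793 0.0303; 0.0303 0.2828]
step 2: x^-=[-3.5312, 2.1453]  P^-=[0.4677 0.1559; 0.1559 0.5028]  H_jac=[-0.9251 0.0000; 0.0000 -0.8395]  S=[0.6102 0.1441; 0.1441 0.7543]  K=[-0.6996 -0.0399; -0.1092 -0.5387]  nu=[-0.8398, 2.5434]  x^+=[-3.0452, 0.8669]  P^+=[0.1598 0.0382; 0.0382 0.2597]
step 3: x^-=[-2.6724, 0.8669]  P^-=[0.4506 0.1538; 0.1538 0.4797]  H_jac=[-0.8919 0.0000; 0.0000 -0.7623]  S=[0.5685 0.1276; 0.1276 0.6787]  K=[-0.6977 -0.0416; -0.1257 -0.5151]  nu=[3.0322, -1.9872]  x^+=[-4.7052, 1.5092]  P^+=[0.1653 0.0429; 0.0429 0.2741]

x_post = [-4.7052, 1.5092]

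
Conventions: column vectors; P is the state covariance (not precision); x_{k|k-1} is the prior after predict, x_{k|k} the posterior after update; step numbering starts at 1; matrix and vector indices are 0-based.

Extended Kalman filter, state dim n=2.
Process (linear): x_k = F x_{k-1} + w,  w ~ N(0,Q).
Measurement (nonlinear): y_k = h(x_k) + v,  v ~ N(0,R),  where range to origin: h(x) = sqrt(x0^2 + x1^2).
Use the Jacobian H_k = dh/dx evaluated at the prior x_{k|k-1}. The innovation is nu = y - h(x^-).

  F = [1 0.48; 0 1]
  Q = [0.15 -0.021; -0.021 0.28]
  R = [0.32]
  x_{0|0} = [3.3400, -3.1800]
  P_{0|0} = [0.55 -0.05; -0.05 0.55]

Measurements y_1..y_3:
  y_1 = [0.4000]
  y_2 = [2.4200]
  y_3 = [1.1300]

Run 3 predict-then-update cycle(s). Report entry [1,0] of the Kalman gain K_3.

step 1: x^-=[1.8136, -3.1800]  P^-=[0.7787 0.1930; 0.1930 0.8300]  H_jac=[0.4954 -0.8687]  S=[0.9713]  K=[0.2246; -0.6439]  nu=[-3.2608]  x^+=[1.0813, -1.0805]  P^+=[0.7297 0.3334; 0.3334 0.4274]
step 2: x^-=[0.5626, -1.0805]  P^-=[1.2983 0.5176; 0.5176 0.7074]  H_jac=[0.4618 -0.8870]  S=[0.7294]  K=[0.1927; -0.5325]  nu=[1.2018]  x^+=[0.7942, -1.7204]  P^+=[1.2712 0.5924; 0.5924 0.5006]
step 3: x^-=[-0.0316, -1.7204]  P^-=[2.1053 0.8117; 0.8117 0.7806]  H_jac=[-0.0183 -0.9998]  S=[1.1308]  K=[-0.7518; -0.7033]  nu=[-0.5907]  x^+=[0.4125, -1.3049]  P^+=[1.4661 0.2137; 0.2137 0.2212]

K[1,0] = -0.7033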